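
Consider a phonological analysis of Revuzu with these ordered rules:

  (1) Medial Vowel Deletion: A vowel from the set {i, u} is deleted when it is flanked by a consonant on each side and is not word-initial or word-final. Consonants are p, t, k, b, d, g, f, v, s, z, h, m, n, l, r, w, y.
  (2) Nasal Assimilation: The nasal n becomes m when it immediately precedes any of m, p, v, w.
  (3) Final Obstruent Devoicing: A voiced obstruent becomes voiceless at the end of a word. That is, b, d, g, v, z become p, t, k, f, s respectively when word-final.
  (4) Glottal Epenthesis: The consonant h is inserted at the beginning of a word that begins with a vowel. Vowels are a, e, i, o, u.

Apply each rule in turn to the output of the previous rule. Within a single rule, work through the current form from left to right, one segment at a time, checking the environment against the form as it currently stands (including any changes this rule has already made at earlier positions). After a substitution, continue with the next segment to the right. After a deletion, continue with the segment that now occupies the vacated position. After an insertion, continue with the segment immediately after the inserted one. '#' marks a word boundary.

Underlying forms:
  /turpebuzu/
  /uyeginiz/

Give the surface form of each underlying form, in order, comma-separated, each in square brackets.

/turpebuzu/:
  (1) Medial Vowel Deletion: [turpebuzu] → [trpebzu]
  (2) Nasal Assimilation: no change — [trpebzu]
  (3) Final Obstruent Devoicing: no change — [trpebzu]
  (4) Glottal Epenthesis: no change — [trpebzu]
/uyeginiz/:
  (1) Medial Vowel Deletion: [uyeginiz] → [uyegnz]
  (2) Nasal Assimilation: no change — [uyegnz]
  (3) Final Obstruent Devoicing: [uyegnz] → [uyegns]
  (4) Glottal Epenthesis: [uyegns] → [huyegns]

[trpebzu], [huyegns]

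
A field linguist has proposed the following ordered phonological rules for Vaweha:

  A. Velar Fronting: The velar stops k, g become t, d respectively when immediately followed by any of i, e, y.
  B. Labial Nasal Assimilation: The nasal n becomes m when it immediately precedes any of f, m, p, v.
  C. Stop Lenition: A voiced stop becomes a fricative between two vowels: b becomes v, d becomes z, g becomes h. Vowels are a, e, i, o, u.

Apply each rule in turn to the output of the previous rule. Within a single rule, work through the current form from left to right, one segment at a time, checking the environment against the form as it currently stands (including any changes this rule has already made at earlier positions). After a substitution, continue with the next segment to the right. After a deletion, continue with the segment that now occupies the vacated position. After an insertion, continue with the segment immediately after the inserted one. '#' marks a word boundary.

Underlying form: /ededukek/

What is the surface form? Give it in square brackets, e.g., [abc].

[ezezutek]

A Velar Fronting: [ededukek] → [ededutek]
B Labial Nasal Assimilation: no change — [ededutek]
C Stop Lenition: [ededutek] → [ezezutek]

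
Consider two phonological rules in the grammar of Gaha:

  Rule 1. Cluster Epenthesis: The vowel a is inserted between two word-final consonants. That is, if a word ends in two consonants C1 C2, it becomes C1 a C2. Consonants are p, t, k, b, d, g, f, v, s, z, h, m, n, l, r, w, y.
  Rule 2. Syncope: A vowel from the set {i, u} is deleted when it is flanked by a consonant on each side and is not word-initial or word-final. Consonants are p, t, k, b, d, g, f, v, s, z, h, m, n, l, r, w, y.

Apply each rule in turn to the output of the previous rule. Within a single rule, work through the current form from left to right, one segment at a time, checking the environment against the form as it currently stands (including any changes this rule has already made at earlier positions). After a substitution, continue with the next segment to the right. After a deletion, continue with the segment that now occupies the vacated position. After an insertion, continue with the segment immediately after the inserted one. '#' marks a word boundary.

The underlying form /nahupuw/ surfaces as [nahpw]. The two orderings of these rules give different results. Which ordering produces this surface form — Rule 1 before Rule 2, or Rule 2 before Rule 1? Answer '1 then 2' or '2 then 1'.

Order 1 then 2:
  1 Cluster Epenthesis: no change — [nahupuw]
  2 Syncope: [nahupuw] → [nahpw]
  result: [nahpw]
Order 2 then 1:
  2 Syncope: [nahupuw] → [nahpw]
  1 Cluster Epenthesis: [nahpw] → [nahpaw]
  result: [nahpaw]

1 then 2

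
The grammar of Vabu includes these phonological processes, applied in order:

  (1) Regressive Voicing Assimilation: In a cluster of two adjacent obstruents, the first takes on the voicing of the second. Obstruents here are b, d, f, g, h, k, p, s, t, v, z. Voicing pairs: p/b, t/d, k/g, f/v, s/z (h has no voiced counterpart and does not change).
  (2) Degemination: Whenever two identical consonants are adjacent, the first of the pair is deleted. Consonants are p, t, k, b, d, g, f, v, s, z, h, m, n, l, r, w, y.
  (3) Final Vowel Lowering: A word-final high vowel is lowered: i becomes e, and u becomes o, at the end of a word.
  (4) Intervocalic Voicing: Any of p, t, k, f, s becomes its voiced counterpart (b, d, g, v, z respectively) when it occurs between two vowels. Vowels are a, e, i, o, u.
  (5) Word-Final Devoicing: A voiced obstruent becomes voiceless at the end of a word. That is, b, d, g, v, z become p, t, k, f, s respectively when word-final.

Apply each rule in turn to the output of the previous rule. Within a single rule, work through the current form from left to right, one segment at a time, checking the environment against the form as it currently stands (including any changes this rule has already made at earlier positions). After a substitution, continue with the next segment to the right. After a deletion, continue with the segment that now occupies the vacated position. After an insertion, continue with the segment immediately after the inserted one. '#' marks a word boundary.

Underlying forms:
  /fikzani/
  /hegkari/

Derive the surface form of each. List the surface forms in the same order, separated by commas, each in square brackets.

[figzane], [hegare]

/fikzani/:
  (1) Regressive Voicing Assimilation: [fikzani] → [figzani]
  (2) Degemination: no change — [figzani]
  (3) Final Vowel Lowering: [figzani] → [figzane]
  (4) Intervocalic Voicing: no change — [figzane]
  (5) Word-Final Devoicing: no change — [figzane]
/hegkari/:
  (1) Regressive Voicing Assimilation: [hegkari] → [hekkari]
  (2) Degemination: [hekkari] → [hekari]
  (3) Final Vowel Lowering: [hekari] → [hekare]
  (4) Intervocalic Voicing: [hekare] → [hegare]
  (5) Word-Final Devoicing: no change — [hegare]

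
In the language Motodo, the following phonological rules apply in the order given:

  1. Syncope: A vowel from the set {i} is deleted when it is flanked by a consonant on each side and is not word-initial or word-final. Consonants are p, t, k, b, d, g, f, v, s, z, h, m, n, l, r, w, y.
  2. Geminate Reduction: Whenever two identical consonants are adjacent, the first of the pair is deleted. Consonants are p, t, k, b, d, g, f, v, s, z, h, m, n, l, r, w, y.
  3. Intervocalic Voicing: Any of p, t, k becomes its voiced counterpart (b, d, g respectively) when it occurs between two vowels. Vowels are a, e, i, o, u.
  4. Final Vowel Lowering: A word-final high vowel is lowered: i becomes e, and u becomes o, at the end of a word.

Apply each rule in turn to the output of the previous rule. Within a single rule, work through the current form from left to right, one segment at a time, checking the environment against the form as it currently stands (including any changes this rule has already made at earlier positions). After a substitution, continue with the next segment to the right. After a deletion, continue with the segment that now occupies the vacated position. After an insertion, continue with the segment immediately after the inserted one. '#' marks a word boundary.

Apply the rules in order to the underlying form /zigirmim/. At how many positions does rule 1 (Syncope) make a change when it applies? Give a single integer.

1 Syncope: [zigirmim] → [zgrmm]
2 Geminate Reduction: [zgrmm] → [zgrm]
3 Intervocalic Voicing: no change — [zgrm]
4 Final Vowel Lowering: no change — [zgrm]
Rule 1 changed 3 position(s).

3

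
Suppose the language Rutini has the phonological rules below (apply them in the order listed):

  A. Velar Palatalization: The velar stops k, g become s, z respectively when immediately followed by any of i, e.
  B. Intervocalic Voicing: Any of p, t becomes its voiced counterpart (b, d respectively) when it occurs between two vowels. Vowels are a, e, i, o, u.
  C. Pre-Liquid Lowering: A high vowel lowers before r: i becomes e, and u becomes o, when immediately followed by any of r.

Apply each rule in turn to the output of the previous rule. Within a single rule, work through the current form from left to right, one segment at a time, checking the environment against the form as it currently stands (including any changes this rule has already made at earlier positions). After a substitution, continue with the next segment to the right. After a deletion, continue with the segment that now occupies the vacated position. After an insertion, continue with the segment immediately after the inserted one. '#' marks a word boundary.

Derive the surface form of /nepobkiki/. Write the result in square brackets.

A Velar Palatalization: [nepobkiki] → [nepobsisi]
B Intervocalic Voicing: [nepobsisi] → [nebobsisi]
C Pre-Liquid Lowering: no change — [nebobsisi]

[nebobsisi]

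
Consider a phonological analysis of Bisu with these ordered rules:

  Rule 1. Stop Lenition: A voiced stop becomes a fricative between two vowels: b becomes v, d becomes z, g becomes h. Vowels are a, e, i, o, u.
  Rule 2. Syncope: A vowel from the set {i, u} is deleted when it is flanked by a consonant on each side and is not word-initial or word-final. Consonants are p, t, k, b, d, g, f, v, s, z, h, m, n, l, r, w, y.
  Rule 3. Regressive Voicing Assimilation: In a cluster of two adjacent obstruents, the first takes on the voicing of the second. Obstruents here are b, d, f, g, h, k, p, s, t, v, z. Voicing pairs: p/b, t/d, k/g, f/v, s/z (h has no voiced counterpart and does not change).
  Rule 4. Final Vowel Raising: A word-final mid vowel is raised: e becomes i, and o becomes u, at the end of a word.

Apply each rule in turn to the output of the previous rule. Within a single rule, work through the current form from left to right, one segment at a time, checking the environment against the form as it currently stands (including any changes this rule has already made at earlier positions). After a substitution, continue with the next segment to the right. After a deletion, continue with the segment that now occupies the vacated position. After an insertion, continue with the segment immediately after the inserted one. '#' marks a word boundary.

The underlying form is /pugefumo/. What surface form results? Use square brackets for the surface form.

Rule 1 Stop Lenition: [pugefumo] → [puhefumo]
Rule 2 Syncope: [puhefumo] → [phefmo]
Rule 3 Regressive Voicing Assimilation: no change — [phefmo]
Rule 4 Final Vowel Raising: [phefmo] → [phefmu]

[phefmu]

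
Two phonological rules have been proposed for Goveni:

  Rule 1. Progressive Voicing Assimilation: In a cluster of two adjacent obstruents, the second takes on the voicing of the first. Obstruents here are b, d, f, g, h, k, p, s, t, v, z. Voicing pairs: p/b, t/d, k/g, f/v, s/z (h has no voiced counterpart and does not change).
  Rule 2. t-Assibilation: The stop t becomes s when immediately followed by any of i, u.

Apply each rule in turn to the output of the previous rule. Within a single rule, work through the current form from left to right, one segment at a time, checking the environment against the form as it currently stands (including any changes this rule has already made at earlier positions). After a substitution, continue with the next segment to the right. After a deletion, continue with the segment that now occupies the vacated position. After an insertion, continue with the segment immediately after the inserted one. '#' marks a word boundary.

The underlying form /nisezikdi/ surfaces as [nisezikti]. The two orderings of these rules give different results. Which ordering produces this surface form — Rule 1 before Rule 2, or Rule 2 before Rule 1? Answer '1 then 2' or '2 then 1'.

2 then 1

Order 1 then 2:
  1 Progressive Voicing Assimilation: [nisezikdi] → [nisezikti]
  2 t-Assibilation: [nisezikti] → [niseziksi]
  result: [niseziksi]
Order 2 then 1:
  2 t-Assibilation: no change — [nisezikdi]
  1 Progressive Voicing Assimilation: [nisezikdi] → [nisezikti]
  result: [nisezikti]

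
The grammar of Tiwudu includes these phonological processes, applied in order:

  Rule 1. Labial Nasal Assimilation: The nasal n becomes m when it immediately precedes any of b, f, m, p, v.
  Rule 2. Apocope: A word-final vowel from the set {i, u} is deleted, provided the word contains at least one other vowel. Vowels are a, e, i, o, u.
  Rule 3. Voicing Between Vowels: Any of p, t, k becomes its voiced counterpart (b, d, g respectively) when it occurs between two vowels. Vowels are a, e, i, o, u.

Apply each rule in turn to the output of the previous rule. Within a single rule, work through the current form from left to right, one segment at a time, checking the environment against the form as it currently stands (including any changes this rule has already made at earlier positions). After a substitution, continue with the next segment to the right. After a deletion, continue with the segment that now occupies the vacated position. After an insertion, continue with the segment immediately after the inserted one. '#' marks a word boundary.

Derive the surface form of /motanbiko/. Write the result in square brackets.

[modambigo]

Rule 1 Labial Nasal Assimilation: [motanbiko] → [motambiko]
Rule 2 Apocope: no change — [motambiko]
Rule 3 Voicing Between Vowels: [motambiko] → [modambigo]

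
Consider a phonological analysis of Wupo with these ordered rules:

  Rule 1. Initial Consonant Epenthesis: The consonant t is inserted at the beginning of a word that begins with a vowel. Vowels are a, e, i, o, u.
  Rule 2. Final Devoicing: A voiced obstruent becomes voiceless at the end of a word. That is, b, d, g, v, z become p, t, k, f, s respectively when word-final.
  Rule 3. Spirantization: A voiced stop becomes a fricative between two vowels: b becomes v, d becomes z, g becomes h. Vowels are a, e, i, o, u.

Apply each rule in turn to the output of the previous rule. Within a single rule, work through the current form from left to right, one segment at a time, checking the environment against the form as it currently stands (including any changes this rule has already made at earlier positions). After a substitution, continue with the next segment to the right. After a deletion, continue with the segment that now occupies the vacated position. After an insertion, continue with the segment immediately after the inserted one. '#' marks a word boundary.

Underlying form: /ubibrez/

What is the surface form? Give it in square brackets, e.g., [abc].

[tuvibres]

Rule 1 Initial Consonant Epenthesis: [ubibrez] → [tubibrez]
Rule 2 Final Devoicing: [tubibrez] → [tubibres]
Rule 3 Spirantization: [tubibres] → [tuvibres]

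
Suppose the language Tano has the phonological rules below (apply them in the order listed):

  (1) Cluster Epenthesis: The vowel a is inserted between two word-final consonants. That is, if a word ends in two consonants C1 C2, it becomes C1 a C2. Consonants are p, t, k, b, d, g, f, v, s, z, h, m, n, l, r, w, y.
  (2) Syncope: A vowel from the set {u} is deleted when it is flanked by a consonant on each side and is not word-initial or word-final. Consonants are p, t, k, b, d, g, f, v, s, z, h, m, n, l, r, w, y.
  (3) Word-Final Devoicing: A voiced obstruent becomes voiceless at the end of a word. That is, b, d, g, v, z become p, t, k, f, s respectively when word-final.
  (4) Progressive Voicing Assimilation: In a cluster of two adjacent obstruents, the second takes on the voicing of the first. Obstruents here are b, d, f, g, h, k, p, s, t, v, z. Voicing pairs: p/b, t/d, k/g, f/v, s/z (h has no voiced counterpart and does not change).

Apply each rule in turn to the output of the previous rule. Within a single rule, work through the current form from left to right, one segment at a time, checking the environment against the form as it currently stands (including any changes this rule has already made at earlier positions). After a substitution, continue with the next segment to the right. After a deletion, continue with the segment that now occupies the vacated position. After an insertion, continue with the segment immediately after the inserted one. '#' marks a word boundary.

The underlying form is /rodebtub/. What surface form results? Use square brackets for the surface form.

[rodebdb]

(1) Cluster Epenthesis: no change — [rodebtub]
(2) Syncope: [rodebtub] → [rodebtb]
(3) Word-Final Devoicing: [rodebtb] → [rodebtp]
(4) Progressive Voicing Assimilation: [rodebtp] → [rodebdb]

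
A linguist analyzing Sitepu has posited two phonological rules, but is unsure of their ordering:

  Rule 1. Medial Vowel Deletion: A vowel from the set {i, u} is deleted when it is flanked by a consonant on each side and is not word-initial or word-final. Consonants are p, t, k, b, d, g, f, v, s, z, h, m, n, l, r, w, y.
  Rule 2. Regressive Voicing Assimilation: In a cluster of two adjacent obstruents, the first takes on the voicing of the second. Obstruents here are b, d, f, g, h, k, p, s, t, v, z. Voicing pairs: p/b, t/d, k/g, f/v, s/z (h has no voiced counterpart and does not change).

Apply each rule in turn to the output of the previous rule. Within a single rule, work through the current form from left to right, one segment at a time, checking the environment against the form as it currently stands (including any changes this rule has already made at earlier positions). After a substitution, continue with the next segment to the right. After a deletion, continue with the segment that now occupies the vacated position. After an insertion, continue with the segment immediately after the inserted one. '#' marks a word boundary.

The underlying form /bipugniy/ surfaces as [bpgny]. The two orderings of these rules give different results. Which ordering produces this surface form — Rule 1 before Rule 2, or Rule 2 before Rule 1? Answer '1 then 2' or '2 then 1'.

Order 1 then 2:
  1 Medial Vowel Deletion: [bipugniy] → [bpgny]
  2 Regressive Voicing Assimilation: [bpgny] → [pbgny]
  result: [pbgny]
Order 2 then 1:
  2 Regressive Voicing Assimilation: no change — [bipugniy]
  1 Medial Vowel Deletion: [bipugniy] → [bpgny]
  result: [bpgny]

2 then 1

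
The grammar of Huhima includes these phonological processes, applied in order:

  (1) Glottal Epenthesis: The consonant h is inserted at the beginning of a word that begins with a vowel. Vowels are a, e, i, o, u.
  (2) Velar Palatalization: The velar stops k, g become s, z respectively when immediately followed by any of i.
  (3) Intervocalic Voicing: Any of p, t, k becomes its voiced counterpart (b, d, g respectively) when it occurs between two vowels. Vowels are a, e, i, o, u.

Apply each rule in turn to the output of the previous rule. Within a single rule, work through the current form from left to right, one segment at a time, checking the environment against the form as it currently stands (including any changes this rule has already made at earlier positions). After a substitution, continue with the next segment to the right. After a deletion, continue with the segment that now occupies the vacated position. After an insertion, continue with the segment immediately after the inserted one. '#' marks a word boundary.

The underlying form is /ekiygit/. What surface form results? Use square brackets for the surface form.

[hesiyzit]

(1) Glottal Epenthesis: [ekiygit] → [hekiygit]
(2) Velar Palatalization: [hekiygit] → [hesiyzit]
(3) Intervocalic Voicing: no change — [hesiyzit]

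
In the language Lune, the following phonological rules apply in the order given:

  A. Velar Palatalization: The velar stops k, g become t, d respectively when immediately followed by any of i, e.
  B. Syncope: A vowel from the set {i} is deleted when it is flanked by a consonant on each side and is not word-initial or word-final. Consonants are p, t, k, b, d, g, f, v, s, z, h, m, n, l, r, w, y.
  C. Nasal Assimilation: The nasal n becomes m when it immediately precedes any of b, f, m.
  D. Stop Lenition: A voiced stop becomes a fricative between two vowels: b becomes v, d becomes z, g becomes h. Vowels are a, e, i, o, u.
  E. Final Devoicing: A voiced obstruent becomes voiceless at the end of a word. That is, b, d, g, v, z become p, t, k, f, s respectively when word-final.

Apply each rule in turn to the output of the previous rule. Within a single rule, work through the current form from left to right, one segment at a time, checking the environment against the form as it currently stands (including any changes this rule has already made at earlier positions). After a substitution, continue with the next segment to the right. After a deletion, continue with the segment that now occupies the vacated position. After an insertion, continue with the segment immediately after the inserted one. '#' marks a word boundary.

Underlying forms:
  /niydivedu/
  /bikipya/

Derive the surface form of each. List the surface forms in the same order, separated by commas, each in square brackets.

[nydvezu], [btpya]

/niydivedu/:
  A Velar Palatalization: no change — [niydivedu]
  B Syncope: [niydivedu] → [nydvedu]
  C Nasal Assimilation: no change — [nydvedu]
  D Stop Lenition: [nydvedu] → [nydvezu]
  E Final Devoicing: no change — [nydvezu]
/bikipya/:
  A Velar Palatalization: [bikipya] → [bitipya]
  B Syncope: [bitipya] → [btpya]
  C Nasal Assimilation: no change — [btpya]
  D Stop Lenition: no change — [btpya]
  E Final Devoicing: no change — [btpya]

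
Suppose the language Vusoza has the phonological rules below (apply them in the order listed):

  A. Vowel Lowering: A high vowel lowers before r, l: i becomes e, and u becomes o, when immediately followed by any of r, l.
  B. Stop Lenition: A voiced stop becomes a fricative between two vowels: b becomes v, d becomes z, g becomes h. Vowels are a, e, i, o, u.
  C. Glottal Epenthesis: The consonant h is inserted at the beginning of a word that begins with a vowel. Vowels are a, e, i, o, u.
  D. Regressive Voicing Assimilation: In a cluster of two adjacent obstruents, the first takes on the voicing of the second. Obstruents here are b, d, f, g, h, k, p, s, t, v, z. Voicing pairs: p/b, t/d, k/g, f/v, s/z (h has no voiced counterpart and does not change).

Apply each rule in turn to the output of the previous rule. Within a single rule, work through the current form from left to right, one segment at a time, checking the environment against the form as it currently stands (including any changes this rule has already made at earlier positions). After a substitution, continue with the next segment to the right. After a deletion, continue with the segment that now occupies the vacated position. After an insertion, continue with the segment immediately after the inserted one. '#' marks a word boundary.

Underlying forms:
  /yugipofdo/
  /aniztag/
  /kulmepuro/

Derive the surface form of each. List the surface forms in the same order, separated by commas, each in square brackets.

[yuhipovdo], [hanistag], [kolmeporo]

/yugipofdo/:
  A Vowel Lowering: no change — [yugipofdo]
  B Stop Lenition: [yugipofdo] → [yuhipofdo]
  C Glottal Epenthesis: no change — [yuhipofdo]
  D Regressive Voicing Assimilation: [yuhipofdo] → [yuhipovdo]
/aniztag/:
  A Vowel Lowering: no change — [aniztag]
  B Stop Lenition: no change — [aniztag]
  C Glottal Epenthesis: [aniztag] → [haniztag]
  D Regressive Voicing Assimilation: [haniztag] → [hanistag]
/kulmepuro/:
  A Vowel Lowering: [kulmepuro] → [kolmeporo]
  B Stop Lenition: no change — [kolmeporo]
  C Glottal Epenthesis: no change — [kolmeporo]
  D Regressive Voicing Assimilation: no change — [kolmeporo]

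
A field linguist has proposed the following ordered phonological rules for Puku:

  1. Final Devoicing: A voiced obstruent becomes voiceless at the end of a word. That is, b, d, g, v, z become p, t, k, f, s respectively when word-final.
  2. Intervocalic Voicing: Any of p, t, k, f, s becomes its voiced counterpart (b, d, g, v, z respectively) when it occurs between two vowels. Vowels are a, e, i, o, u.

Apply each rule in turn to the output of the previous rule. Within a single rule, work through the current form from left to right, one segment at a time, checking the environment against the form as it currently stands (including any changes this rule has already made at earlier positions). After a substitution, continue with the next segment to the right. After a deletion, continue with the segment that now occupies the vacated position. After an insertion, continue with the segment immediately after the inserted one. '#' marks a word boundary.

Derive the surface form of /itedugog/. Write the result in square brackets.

[idedugok]

1 Final Devoicing: [itedugog] → [itedugok]
2 Intervocalic Voicing: [itedugok] → [idedugok]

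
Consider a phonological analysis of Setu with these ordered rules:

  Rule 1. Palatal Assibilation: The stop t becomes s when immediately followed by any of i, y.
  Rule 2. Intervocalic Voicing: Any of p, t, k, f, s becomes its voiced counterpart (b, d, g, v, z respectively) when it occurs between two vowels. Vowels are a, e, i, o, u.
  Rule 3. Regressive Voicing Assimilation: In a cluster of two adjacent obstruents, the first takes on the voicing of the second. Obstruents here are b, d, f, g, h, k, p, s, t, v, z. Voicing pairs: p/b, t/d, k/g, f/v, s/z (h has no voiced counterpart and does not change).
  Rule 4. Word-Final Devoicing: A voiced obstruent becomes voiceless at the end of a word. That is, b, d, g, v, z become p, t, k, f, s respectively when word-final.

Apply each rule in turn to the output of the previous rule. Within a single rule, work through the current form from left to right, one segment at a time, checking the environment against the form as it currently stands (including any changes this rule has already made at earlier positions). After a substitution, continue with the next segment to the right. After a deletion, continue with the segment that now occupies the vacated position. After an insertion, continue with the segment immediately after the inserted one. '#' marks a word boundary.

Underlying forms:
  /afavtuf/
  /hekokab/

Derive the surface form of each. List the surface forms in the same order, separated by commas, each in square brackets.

[avaftuf], [hegogap]

/afavtuf/:
  Rule 1 Palatal Assibilation: no change — [afavtuf]
  Rule 2 Intervocalic Voicing: [afavtuf] → [avavtuf]
  Rule 3 Regressive Voicing Assimilation: [avavtuf] → [avaftuf]
  Rule 4 Word-Final Devoicing: no change — [avaftuf]
/hekokab/:
  Rule 1 Palatal Assibilation: no change — [hekokab]
  Rule 2 Intervocalic Voicing: [hekokab] → [hegogab]
  Rule 3 Regressive Voicing Assimilation: no change — [hegogab]
  Rule 4 Word-Final Devoicing: [hegogab] → [hegogap]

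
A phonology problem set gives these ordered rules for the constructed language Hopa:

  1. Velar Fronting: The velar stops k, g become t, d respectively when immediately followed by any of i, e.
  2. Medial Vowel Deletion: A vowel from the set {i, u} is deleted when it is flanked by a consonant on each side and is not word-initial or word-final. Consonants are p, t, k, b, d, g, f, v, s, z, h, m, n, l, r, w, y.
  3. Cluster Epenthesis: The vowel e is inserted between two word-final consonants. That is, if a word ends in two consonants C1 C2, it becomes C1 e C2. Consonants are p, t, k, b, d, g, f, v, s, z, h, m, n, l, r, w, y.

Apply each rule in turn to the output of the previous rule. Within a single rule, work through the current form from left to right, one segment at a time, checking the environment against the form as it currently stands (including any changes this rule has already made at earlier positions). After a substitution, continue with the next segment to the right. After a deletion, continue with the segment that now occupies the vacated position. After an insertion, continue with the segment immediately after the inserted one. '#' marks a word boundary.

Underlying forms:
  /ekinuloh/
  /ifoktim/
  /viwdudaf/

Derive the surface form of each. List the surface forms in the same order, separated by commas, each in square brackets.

/ekinuloh/:
  1 Velar Fronting: [ekinuloh] → [etinuloh]
  2 Medial Vowel Deletion: [etinuloh] → [etnloh]
  3 Cluster Epenthesis: no change — [etnloh]
/ifoktim/:
  1 Velar Fronting: no change — [ifoktim]
  2 Medial Vowel Deletion: [ifoktim] → [ifoktm]
  3 Cluster Epenthesis: [ifoktm] → [ifoktem]
/viwdudaf/:
  1 Velar Fronting: no change — [viwdudaf]
  2 Medial Vowel Deletion: [viwdudaf] → [vwddaf]
  3 Cluster Epenthesis: no change — [vwddaf]

[etnloh], [ifoktem], [vwddaf]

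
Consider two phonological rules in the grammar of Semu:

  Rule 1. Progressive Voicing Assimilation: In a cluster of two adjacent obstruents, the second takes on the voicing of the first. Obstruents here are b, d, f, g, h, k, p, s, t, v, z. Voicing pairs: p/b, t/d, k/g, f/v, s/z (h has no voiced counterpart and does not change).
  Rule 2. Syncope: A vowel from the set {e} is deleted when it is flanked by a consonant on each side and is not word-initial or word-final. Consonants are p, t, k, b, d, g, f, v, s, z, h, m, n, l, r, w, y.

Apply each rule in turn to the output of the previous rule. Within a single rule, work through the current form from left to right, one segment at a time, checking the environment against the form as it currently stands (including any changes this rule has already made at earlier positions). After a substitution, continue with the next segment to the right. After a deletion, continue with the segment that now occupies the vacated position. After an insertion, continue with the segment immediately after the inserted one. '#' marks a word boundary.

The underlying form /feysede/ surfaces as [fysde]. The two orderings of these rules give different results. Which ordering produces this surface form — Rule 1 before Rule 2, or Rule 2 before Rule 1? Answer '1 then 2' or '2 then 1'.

Order 1 then 2:
  1 Progressive Voicing Assimilation: no change — [feysede]
  2 Syncope: [feysede] → [fysde]
  result: [fysde]
Order 2 then 1:
  2 Syncope: [feysede] → [fysde]
  1 Progressive Voicing Assimilation: [fysde] → [fyste]
  result: [fyste]

1 then 2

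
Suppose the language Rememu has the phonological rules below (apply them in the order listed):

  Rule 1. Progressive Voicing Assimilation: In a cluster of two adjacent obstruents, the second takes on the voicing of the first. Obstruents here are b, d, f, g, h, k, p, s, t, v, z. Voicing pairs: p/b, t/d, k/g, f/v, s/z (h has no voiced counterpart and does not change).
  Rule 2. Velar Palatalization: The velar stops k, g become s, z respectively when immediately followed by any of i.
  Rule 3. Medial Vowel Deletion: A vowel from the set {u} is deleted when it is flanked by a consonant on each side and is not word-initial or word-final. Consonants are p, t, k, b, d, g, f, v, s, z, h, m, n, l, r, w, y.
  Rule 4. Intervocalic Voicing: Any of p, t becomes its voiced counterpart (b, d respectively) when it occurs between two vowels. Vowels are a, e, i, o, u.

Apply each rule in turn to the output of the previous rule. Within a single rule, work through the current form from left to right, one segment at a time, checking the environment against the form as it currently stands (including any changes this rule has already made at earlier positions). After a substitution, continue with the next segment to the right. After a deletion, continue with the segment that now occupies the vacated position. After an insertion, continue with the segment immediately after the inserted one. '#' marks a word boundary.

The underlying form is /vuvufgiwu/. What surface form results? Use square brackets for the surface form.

Rule 1 Progressive Voicing Assimilation: [vuvufgiwu] → [vuvufkiwu]
Rule 2 Velar Palatalization: [vuvufkiwu] → [vuvufsiwu]
Rule 3 Medial Vowel Deletion: [vuvufsiwu] → [vvfsiwu]
Rule 4 Intervocalic Voicing: no change — [vvfsiwu]

[vvfsiwu]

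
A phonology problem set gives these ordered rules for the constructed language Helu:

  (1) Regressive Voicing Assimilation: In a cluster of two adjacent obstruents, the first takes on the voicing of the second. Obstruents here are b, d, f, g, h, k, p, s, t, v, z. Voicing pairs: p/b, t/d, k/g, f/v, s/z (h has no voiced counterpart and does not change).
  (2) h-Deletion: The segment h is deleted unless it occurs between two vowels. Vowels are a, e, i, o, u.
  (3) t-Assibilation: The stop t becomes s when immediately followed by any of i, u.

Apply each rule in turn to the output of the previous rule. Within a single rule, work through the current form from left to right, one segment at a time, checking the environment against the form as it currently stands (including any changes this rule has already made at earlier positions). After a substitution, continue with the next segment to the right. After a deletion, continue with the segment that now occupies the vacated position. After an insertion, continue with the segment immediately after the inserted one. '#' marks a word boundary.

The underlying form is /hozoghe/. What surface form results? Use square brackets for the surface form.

(1) Regressive Voicing Assimilation: [hozoghe] → [hozokhe]
(2) h-Deletion: [hozokhe] → [ozoke]
(3) t-Assibilation: no change — [ozoke]

[ozoke]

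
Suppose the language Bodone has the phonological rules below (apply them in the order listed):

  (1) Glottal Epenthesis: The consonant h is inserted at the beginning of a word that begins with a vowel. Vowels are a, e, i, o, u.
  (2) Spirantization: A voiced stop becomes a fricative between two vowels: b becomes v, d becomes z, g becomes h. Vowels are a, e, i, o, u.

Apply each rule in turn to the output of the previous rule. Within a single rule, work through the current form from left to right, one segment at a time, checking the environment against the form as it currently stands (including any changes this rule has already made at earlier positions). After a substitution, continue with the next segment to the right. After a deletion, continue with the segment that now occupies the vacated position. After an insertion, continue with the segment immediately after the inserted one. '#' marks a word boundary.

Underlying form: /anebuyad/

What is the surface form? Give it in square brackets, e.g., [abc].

(1) Glottal Epenthesis: [anebuyad] → [hanebuyad]
(2) Spirantization: [hanebuyad] → [hanevuyad]

[hanevuyad]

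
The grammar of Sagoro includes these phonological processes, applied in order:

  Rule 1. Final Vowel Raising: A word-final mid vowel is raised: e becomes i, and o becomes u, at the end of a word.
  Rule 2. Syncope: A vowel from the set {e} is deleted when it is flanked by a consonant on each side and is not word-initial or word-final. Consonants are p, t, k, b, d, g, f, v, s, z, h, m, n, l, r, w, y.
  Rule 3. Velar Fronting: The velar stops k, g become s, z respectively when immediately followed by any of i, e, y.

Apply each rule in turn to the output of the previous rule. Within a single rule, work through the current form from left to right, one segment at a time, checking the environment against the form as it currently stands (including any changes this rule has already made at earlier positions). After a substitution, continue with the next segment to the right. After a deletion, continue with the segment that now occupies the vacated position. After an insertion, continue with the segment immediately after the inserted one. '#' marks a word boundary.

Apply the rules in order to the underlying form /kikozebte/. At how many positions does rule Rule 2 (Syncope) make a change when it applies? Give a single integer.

1

Rule 1 Final Vowel Raising: [kikozebte] → [kikozebti]
Rule 2 Syncope: [kikozebti] → [kikozbti]
Rule 3 Velar Fronting: [kikozbti] → [sikozbti]
Rule Rule 2 changed 1 position(s).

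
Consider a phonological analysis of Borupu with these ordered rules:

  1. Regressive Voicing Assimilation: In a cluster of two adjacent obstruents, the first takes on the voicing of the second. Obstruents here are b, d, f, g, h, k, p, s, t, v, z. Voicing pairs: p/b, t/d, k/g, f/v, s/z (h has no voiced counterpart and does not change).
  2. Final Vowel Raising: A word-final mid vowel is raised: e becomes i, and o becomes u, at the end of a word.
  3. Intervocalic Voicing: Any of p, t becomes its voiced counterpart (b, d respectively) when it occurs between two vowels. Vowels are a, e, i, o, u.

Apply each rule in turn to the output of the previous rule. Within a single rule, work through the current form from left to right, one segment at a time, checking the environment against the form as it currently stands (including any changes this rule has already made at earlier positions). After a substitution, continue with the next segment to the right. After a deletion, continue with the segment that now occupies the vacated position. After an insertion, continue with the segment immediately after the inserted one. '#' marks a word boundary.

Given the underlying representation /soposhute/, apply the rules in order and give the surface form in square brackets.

1 Regressive Voicing Assimilation: no change — [soposhute]
2 Final Vowel Raising: [soposhute] → [soposhuti]
3 Intervocalic Voicing: [soposhuti] → [soboshudi]

[soboshudi]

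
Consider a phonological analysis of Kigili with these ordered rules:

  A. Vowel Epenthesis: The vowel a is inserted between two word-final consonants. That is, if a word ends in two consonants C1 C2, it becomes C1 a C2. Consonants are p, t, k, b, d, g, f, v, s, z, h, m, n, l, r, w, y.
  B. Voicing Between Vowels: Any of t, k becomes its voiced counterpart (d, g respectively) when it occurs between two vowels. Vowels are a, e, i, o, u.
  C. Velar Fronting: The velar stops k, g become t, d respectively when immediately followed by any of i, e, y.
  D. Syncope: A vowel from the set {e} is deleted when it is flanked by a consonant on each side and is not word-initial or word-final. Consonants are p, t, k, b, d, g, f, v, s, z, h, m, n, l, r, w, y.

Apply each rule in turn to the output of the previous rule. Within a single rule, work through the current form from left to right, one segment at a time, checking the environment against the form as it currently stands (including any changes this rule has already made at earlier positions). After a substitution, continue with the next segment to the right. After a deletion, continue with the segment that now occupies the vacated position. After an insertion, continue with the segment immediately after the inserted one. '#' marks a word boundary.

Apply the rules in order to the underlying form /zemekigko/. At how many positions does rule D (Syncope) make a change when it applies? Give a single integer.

A Vowel Epenthesis: no change — [zemekigko]
B Voicing Between Vowels: [zemekigko] → [zemegigko]
C Velar Fronting: [zemegigko] → [zemedigko]
D Syncope: [zemedigko] → [zmdigko]
Rule D changed 2 position(s).

2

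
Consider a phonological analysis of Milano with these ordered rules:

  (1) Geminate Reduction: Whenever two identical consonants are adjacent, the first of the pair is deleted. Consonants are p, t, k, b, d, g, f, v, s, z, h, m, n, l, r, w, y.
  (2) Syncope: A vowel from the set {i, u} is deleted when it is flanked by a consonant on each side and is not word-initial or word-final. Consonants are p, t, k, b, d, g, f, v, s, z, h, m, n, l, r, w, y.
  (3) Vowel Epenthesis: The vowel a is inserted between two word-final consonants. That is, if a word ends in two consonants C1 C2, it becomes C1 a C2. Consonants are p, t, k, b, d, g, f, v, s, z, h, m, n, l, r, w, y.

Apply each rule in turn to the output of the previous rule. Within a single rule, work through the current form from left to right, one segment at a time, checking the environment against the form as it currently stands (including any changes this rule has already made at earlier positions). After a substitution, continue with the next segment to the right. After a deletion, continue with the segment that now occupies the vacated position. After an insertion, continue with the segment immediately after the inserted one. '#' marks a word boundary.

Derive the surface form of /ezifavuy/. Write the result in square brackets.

(1) Geminate Reduction: no change — [ezifavuy]
(2) Syncope: [ezifavuy] → [ezfavy]
(3) Vowel Epenthesis: [ezfavy] → [ezfavay]

[ezfavay]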